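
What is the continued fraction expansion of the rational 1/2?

Run the Euclidean algorithm on 1 and 2; the successive quotients are the partial quotients a_0, a_1, ... (each step inverts the fractional part left over by the previous one):
  1 = 0*2 + 1, so a_0 = 0.
  2 = 2*1 + 0, so a_1 = 2.
The remainder reaches 0 after 2 divisions, so the expansion has 2 partial quotients, read off in order.

[0; 2]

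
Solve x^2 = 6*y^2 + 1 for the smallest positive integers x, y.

(x, y) = (5, 2)

First expand sqrt(6) as a continued fraction. With x_i = (sqrt(6) + m_i)/d_i and (m_0, d_0) = (0, 1): a_0 = floor(sqrt(6)) = 2, since 2^2 = 4 <= 6 < 9 = 3^2.
Iterate m_{i+1} = d_i*a_i - m_i, d_{i+1} = (6 - m_{i+1}^2)/d_i, a_{i+1} = floor((a_0 + m_{i+1})/d_{i+1}):
  m_1 = 1*2 - 0 = 2, d_1 = (6 - 2^2)/1 = 2/1 = 2, a_1 = floor((2 + 2)/2) = 2.
  m_2 = 2*2 - 2 = 2, d_2 = (6 - 2^2)/2 = 2/2 = 1, a_2 = floor((2 + 2)/1) = 4.
  m_3 = 1*4 - 2 = 2, d_3 = (6 - 2^2)/1 = 2/1 = 2: (m_3, d_3) = (m_1, d_1) = (2, 2), so from here the quotients repeat a_1, a_2; the period length is 2.
So sqrt(6) = [2; (2, 4)] with period length k = 2.
k is even, so the fundamental solution of x^2 - 6y^2 = 1 is (p_{k-1}, q_{k-1}) = (p_1, q_1); compute convergents through index 1.
Convergents (p_i = a_i*p_{i-1} + p_{i-2}, q_i = a_i*q_{i-1} + q_{i-2} with p_{-2}=0, p_{-1}=1, q_{-2}=1, q_{-1}=0):
  i=0: a_0=2, p_0 = 2*1 + 0 = 2, q_0 = 2*0 + 1 = 1.
  i=1: a_1=2, p_1 = 2*2 + 1 = 5, q_1 = 2*1 + 0 = 2.
Check: 5^2 - 6*2^2 = 25 - 24 = 1, so (x, y) = (5, 2) solves the equation, and by the theorem it is the least positive solution.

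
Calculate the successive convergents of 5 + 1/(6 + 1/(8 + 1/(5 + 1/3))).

5/1, 31/6, 253/49, 1296/251, 4141/802

Using the convergent recurrence p_i = a_i*p_{i-1} + p_{i-2}, q_i = a_i*q_{i-1} + q_{i-2} with p_{-2}=0, p_{-1}=1, q_{-2}=1, q_{-1}=0:
  i=0: a_0=5, p_0 = 5*1 + 0 = 5, q_0 = 5*0 + 1 = 1.
  i=1: a_1=6, p_1 = 6*5 + 1 = 31, q_1 = 6*1 + 0 = 6.
  i=2: a_2=8, p_2 = 8*31 + 5 = 253, q_2 = 8*6 + 1 = 49.
  i=3: a_3=5, p_3 = 5*253 + 31 = 1296, q_3 = 5*49 + 6 = 251.
  i=4: a_4=3, p_4 = 3*1296 + 253 = 4141, q_4 = 3*251 + 49 = 802.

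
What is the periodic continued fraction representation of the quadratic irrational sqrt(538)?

[23; (5, 7, 1, 1, 7, 5, 46)]

Write x_i = (sqrt(538) + m_i)/d_i with (m_0, d_0) = (0, 1). a_0 = floor(sqrt(538)) = 23, since 23^2 = 529 <= 538 < 576 = 24^2.
Iterate m_{i+1} = d_i*a_i - m_i, d_{i+1} = (538 - m_{i+1}^2)/d_i, a_{i+1} = floor((a_0 + m_{i+1})/d_{i+1}):
  m_1 = 1*23 - 0 = 23, d_1 = (538 - 23^2)/1 = 9/1 = 9, a_1 = floor((23 + 23)/9) = 5.
  m_2 = 9*5 - 23 = 22, d_2 = (538 - 22^2)/9 = 54/9 = 6, a_2 = floor((23 + 22)/6) = 7.
  m_3 = 6*7 - 22 = 20, d_3 = (538 - 20^2)/6 = 138/6 = 23, a_3 = floor((23 + 20)/23) = 1.
  m_4 = 23*1 - 20 = 3, d_4 = (538 - 3^2)/23 = 529/23 = 23, a_4 = floor((23 + 3)/23) = 1.
  m_5 = 23*1 - 3 = 20, d_5 = (538 - 20^2)/23 = 138/23 = 6, a_5 = floor((23 + 20)/6) = 7.
  m_6 = 6*7 - 20 = 22, d_6 = (538 - 22^2)/6 = 54/6 = 9, a_6 = floor((23 + 22)/9) = 5.
  m_7 = 9*5 - 22 = 23, d_7 = (538 - 23^2)/9 = 9/9 = 1, a_7 = floor((23 + 23)/1) = 46.
  m_8 = 1*46 - 23 = 23, d_8 = (538 - 23^2)/1 = 9/1 = 9: (m_8, d_8) = (m_1, d_1) = (23, 9), so from here the quotients repeat a_1, ..., a_7; the period length is 7.
Hence the expansion of sqrt(538) is a_0 = 23 followed by the repeating block 5, 7, 1, 1, 7, 5, 46 (period 7).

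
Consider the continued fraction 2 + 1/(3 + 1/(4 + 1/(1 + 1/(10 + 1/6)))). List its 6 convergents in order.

Using the convergent recurrence p_i = a_i*p_{i-1} + p_{i-2}, q_i = a_i*q_{i-1} + q_{i-2} with p_{-2}=0, p_{-1}=1, q_{-2}=1, q_{-1}=0:
  i=0: a_0=2, p_0 = 2*1 + 0 = 2, q_0 = 2*0 + 1 = 1.
  i=1: a_1=3, p_1 = 3*2 + 1 = 7, q_1 = 3*1 + 0 = 3.
  i=2: a_2=4, p_2 = 4*7 + 2 = 30, q_2 = 4*3 + 1 = 13.
  i=3: a_3=1, p_3 = 1*30 + 7 = 37, q_3 = 1*13 + 3 = 16.
  i=4: a_4=10, p_4 = 10*37 + 30 = 400, q_4 = 10*16 + 13 = 173.
  i=5: a_5=6, p_5 = 6*400 + 37 = 2437, q_5 = 6*173 + 16 = 1054.

2/1, 7/3, 30/13, 37/16, 400/173, 2437/1054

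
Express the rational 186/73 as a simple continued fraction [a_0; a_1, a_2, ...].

[2; 1, 1, 4, 1, 2, 2]

Run the Euclidean algorithm on 186 and 73; the successive quotients are the partial quotients a_0, a_1, ... (each step inverts the fractional part left over by the previous one):
  186 = 2*73 + 40, so a_0 = 2.
  73 = 1*40 + 33, so a_1 = 1.
  40 = 1*33 + 7, so a_2 = 1.
  33 = 4*7 + 5, so a_3 = 4.
  7 = 1*5 + 2, so a_4 = 1.
  5 = 2*2 + 1, so a_5 = 2.
  2 = 2*1 + 0, so a_6 = 2.
The remainder reaches 0 after 7 divisions, so the expansion has 7 partial quotients, read off in order.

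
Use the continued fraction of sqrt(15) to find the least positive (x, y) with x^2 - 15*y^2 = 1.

First expand sqrt(15) as a continued fraction. With x_i = (sqrt(15) + m_i)/d_i and (m_0, d_0) = (0, 1): a_0 = floor(sqrt(15)) = 3, since 3^2 = 9 <= 15 < 16 = 4^2.
Iterate m_{i+1} = d_i*a_i - m_i, d_{i+1} = (15 - m_{i+1}^2)/d_i, a_{i+1} = floor((a_0 + m_{i+1})/d_{i+1}):
  m_1 = 1*3 - 0 = 3, d_1 = (15 - 3^2)/1 = 6/1 = 6, a_1 = floor((3 + 3)/6) = 1.
  m_2 = 6*1 - 3 = 3, d_2 = (15 - 3^2)/6 = 6/6 = 1, a_2 = floor((3 + 3)/1) = 6.
  m_3 = 1*6 - 3 = 3, d_3 = (15 - 3^2)/1 = 6/1 = 6: (m_3, d_3) = (m_1, d_1) = (3, 6), so from here the quotients repeat a_1, a_2; the period length is 2.
So sqrt(15) = [3; (1, 6)] with period length k = 2.
k is even, so the fundamental solution of x^2 - 15y^2 = 1 is (p_{k-1}, q_{k-1}) = (p_1, q_1); compute convergents through index 1.
Convergents (p_i = a_i*p_{i-1} + p_{i-2}, q_i = a_i*q_{i-1} + q_{i-2} with p_{-2}=0, p_{-1}=1, q_{-2}=1, q_{-1}=0):
  i=0: a_0=3, p_0 = 3*1 + 0 = 3, q_0 = 3*0 + 1 = 1.
  i=1: a_1=1, p_1 = 1*3 + 1 = 4, q_1 = 1*1 + 0 = 1.
Check: 4^2 - 15*1^2 = 16 - 15 = 1, so (x, y) = (4, 1) solves the equation, and by the theorem it is the least positive solution.

(x, y) = (4, 1)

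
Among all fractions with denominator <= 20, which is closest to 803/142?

Expand x = 803/142 as a continued fraction with the Euclidean algorithm:
  803 = 5*142 + 93, so a_0 = 5.
  142 = 1*93 + 49, so a_1 = 1.
  93 = 1*49 + 44, so a_2 = 1.
  49 = 1*44 + 5, so a_3 = 1.
  44 = 8*5 + 4, so a_4 = 8.
  5 = 1*4 + 1, so a_5 = 1.
  4 = 4*1 + 0, so a_6 = 4.
so x = [5; 1, 1, 1, 8, 1, 4].
Convergents (p_i = a_i*p_{i-1} + p_{i-2}, q_i = a_i*q_{i-1} + q_{i-2} with p_{-2}=0, p_{-1}=1, q_{-2}=1, q_{-1}=0), until the denominator exceeds 20:
  i=0: a_0=5, p_0 = 5*1 + 0 = 5, q_0 = 5*0 + 1 = 1.
  i=1: a_1=1, p_1 = 1*5 + 1 = 6, q_1 = 1*1 + 0 = 1.
  i=2: a_2=1, p_2 = 1*6 + 5 = 11, q_2 = 1*1 + 1 = 2.
  i=3: a_3=1, p_3 = 1*11 + 6 = 17, q_3 = 1*2 + 1 = 3.
  i=4: a_4=8, p_4 = 8*17 + 11 = 147, q_4 = 8*3 + 2 = 26.
q_4 = 26 > 20, so the last convergent with denominator <= 20 is p_3/q_3 = 17/3.
The closest fraction with denominator <= 20 is either p_3/q_3 or the intermediate fraction (k*p_3 + p_2)/(k*q_3 + q_2) with the largest k >= 1 whose denominator stays <= 20; these approach x as k grows, and every other convergent or intermediate fraction in range is farther away.
Largest k: floor((20 - q_2)/q_3) = floor((20 - 2)/3) = 6.
That gives (6*17 + 11)/(6*3 + 2) = 113/20.
Compare the errors: |x - 17/3| = |803*3 - 17*142|/(142*3) = 5/426, and |x - 113/20| = |803*20 - 113*142|/(142*20) = 14/2840.
Cross-multiplying, 14*426 = 5964 < 14200 = 5*2840, so 14/2840 is smaller: the intermediate fraction 113/20 is closer to x than 17/3.

113/20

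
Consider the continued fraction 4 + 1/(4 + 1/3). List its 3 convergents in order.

Using the convergent recurrence p_i = a_i*p_{i-1} + p_{i-2}, q_i = a_i*q_{i-1} + q_{i-2} with p_{-2}=0, p_{-1}=1, q_{-2}=1, q_{-1}=0:
  i=0: a_0=4, p_0 = 4*1 + 0 = 4, q_0 = 4*0 + 1 = 1.
  i=1: a_1=4, p_1 = 4*4 + 1 = 17, q_1 = 4*1 + 0 = 4.
  i=2: a_2=3, p_2 = 3*17 + 4 = 55, q_2 = 3*4 + 1 = 13.

4/1, 17/4, 55/13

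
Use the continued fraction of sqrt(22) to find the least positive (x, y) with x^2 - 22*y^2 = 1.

(x, y) = (197, 42)

First expand sqrt(22) as a continued fraction. With x_i = (sqrt(22) + m_i)/d_i and (m_0, d_0) = (0, 1): a_0 = floor(sqrt(22)) = 4, since 4^2 = 16 <= 22 < 25 = 5^2.
Iterate m_{i+1} = d_i*a_i - m_i, d_{i+1} = (22 - m_{i+1}^2)/d_i, a_{i+1} = floor((a_0 + m_{i+1})/d_{i+1}):
  m_1 = 1*4 - 0 = 4, d_1 = (22 - 4^2)/1 = 6/1 = 6, a_1 = floor((4 + 4)/6) = 1.
  m_2 = 6*1 - 4 = 2, d_2 = (22 - 2^2)/6 = 18/6 = 3, a_2 = floor((4 + 2)/3) = 2.
  m_3 = 3*2 - 2 = 4, d_3 = (22 - 4^2)/3 = 6/3 = 2, a_3 = floor((4 + 4)/2) = 4.
  m_4 = 2*4 - 4 = 4, d_4 = (22 - 4^2)/2 = 6/2 = 3, a_4 = floor((4 + 4)/3) = 2.
  m_5 = 3*2 - 4 = 2, d_5 = (22 - 2^2)/3 = 18/3 = 6, a_5 = floor((4 + 2)/6) = 1.
  m_6 = 6*1 - 2 = 4, d_6 = (22 - 4^2)/6 = 6/6 = 1, a_6 = floor((4 + 4)/1) = 8.
  m_7 = 1*8 - 4 = 4, d_7 = (22 - 4^2)/1 = 6/1 = 6: (m_7, d_7) = (m_1, d_1) = (4, 6), so from here the quotients repeat a_1, ..., a_6; the period length is 6.
So sqrt(22) = [4; (1, 2, 4, 2, 1, 8)] with period length k = 6.
k is even, so the fundamental solution of x^2 - 22y^2 = 1 is (p_{k-1}, q_{k-1}) = (p_5, q_5); compute convergents through index 5.
Convergents (p_i = a_i*p_{i-1} + p_{i-2}, q_i = a_i*q_{i-1} + q_{i-2} with p_{-2}=0, p_{-1}=1, q_{-2}=1, q_{-1}=0):
  i=0: a_0=4, p_0 = 4*1 + 0 = 4, q_0 = 4*0 + 1 = 1.
  i=1: a_1=1, p_1 = 1*4 + 1 = 5, q_1 = 1*1 + 0 = 1.
  i=2: a_2=2, p_2 = 2*5 + 4 = 14, q_2 = 2*1 + 1 = 3.
  i=3: a_3=4, p_3 = 4*14 + 5 = 61, q_3 = 4*3 + 1 = 13.
  i=4: a_4=2, p_4 = 2*61 + 14 = 136, q_4 = 2*13 + 3 = 29.
  i=5: a_5=1, p_5 = 1*136 + 61 = 197, q_5 = 1*29 + 13 = 42.
Check: 197^2 - 22*42^2 = 38809 - 38808 = 1, so (x, y) = (197, 42) solves the equation, and by the theorem it is the least positive solution.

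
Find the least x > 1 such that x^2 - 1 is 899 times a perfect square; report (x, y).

(x, y) = (30, 1)

First expand sqrt(899) as a continued fraction. With x_i = (sqrt(899) + m_i)/d_i and (m_0, d_0) = (0, 1): a_0 = floor(sqrt(899)) = 29, since 29^2 = 841 <= 899 < 900 = 30^2.
Iterate m_{i+1} = d_i*a_i - m_i, d_{i+1} = (899 - m_{i+1}^2)/d_i, a_{i+1} = floor((a_0 + m_{i+1})/d_{i+1}):
  m_1 = 1*29 - 0 = 29, d_1 = (899 - 29^2)/1 = 58/1 = 58, a_1 = floor((29 + 29)/58) = 1.
  m_2 = 58*1 - 29 = 29, d_2 = (899 - 29^2)/58 = 58/58 = 1, a_2 = floor((29 + 29)/1) = 58.
  m_3 = 1*58 - 29 = 29, d_3 = (899 - 29^2)/1 = 58/1 = 58: (m_3, d_3) = (m_1, d_1) = (29, 58), so from here the quotients repeat a_1, a_2; the period length is 2.
So sqrt(899) = [29; (1, 58)] with period length k = 2.
k is even, so the fundamental solution of x^2 - 899y^2 = 1 is (p_{k-1}, q_{k-1}) = (p_1, q_1); compute convergents through index 1.
Convergents (p_i = a_i*p_{i-1} + p_{i-2}, q_i = a_i*q_{i-1} + q_{i-2} with p_{-2}=0, p_{-1}=1, q_{-2}=1, q_{-1}=0):
  i=0: a_0=29, p_0 = 29*1 + 0 = 29, q_0 = 29*0 + 1 = 1.
  i=1: a_1=1, p_1 = 1*29 + 1 = 30, q_1 = 1*1 + 0 = 1.
Check: 30^2 - 899*1^2 = 900 - 899 = 1, so (x, y) = (30, 1) solves the equation, and by the theorem it is the least positive solution.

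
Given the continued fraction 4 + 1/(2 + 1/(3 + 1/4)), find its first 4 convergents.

4/1, 9/2, 31/7, 133/30

Using the convergent recurrence p_i = a_i*p_{i-1} + p_{i-2}, q_i = a_i*q_{i-1} + q_{i-2} with p_{-2}=0, p_{-1}=1, q_{-2}=1, q_{-1}=0:
  i=0: a_0=4, p_0 = 4*1 + 0 = 4, q_0 = 4*0 + 1 = 1.
  i=1: a_1=2, p_1 = 2*4 + 1 = 9, q_1 = 2*1 + 0 = 2.
  i=2: a_2=3, p_2 = 3*9 + 4 = 31, q_2 = 3*2 + 1 = 7.
  i=3: a_3=4, p_3 = 4*31 + 9 = 133, q_3 = 4*7 + 2 = 30.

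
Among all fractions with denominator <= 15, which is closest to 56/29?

Expand x = 56/29 as a continued fraction with the Euclidean algorithm:
  56 = 1*29 + 27, so a_0 = 1.
  29 = 1*27 + 2, so a_1 = 1.
  27 = 13*2 + 1, so a_2 = 13.
  2 = 2*1 + 0, so a_3 = 2.
so x = [1; 1, 13, 2].
Convergents (p_i = a_i*p_{i-1} + p_{i-2}, q_i = a_i*q_{i-1} + q_{i-2} with p_{-2}=0, p_{-1}=1, q_{-2}=1, q_{-1}=0), until the denominator exceeds 15:
  i=0: a_0=1, p_0 = 1*1 + 0 = 1, q_0 = 1*0 + 1 = 1.
  i=1: a_1=1, p_1 = 1*1 + 1 = 2, q_1 = 1*1 + 0 = 1.
  i=2: a_2=13, p_2 = 13*2 + 1 = 27, q_2 = 13*1 + 1 = 14.
  i=3: a_3=2, p_3 = 2*27 + 2 = 56, q_3 = 2*14 + 1 = 29.
q_3 = 29 > 15, so the last convergent with denominator <= 15 is p_2/q_2 = 27/14.
The closest fraction with denominator <= 15 is either p_2/q_2 or the intermediate fraction (k*p_2 + p_1)/(k*q_2 + q_1) with the largest k >= 1 whose denominator stays <= 15; these approach x as k grows, and every other convergent or intermediate fraction in range is farther away.
Largest k: floor((15 - q_1)/q_2) = floor((15 - 1)/14) = 1.
That gives (1*27 + 2)/(1*14 + 1) = 29/15.
Compare the errors: |x - 27/14| = |56*14 - 27*29|/(29*14) = 1/406, and |x - 29/15| = |56*15 - 29*29|/(29*15) = 1/435.
Cross-multiplying, 1*406 = 406 < 435 = 1*435, so 1/435 is smaller: the intermediate fraction 29/15 is closer to x than 27/14.

29/15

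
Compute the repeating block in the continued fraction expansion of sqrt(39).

Write x_i = (sqrt(39) + m_i)/d_i with (m_0, d_0) = (0, 1). a_0 = floor(sqrt(39)) = 6, since 6^2 = 36 <= 39 < 49 = 7^2.
Iterate m_{i+1} = d_i*a_i - m_i, d_{i+1} = (39 - m_{i+1}^2)/d_i, a_{i+1} = floor((a_0 + m_{i+1})/d_{i+1}):
  m_1 = 1*6 - 0 = 6, d_1 = (39 - 6^2)/1 = 3/1 = 3, a_1 = floor((6 + 6)/3) = 4.
  m_2 = 3*4 - 6 = 6, d_2 = (39 - 6^2)/3 = 3/3 = 1, a_2 = floor((6 + 6)/1) = 12.
  m_3 = 1*12 - 6 = 6, d_3 = (39 - 6^2)/1 = 3/1 = 3: (m_3, d_3) = (m_1, d_1) = (6, 3), so from here the quotients repeat a_1, a_2; the period length is 2.
Hence the expansion of sqrt(39) is a_0 = 6 followed by the repeating block 4, 12 (period 2).

[6; (4, 12)]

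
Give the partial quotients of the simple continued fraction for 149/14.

Run the Euclidean algorithm on 149 and 14; the successive quotients are the partial quotients a_0, a_1, ... (each step inverts the fractional part left over by the previous one):
  149 = 10*14 + 9, so a_0 = 10.
  14 = 1*9 + 5, so a_1 = 1.
  9 = 1*5 + 4, so a_2 = 1.
  5 = 1*4 + 1, so a_3 = 1.
  4 = 4*1 + 0, so a_4 = 4.
The remainder reaches 0 after 5 divisions, so the expansion has 5 partial quotients, read off in order.

[10; 1, 1, 1, 4]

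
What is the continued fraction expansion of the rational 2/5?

Run the Euclidean algorithm on 2 and 5; the successive quotients are the partial quotients a_0, a_1, ... (each step inverts the fractional part left over by the previous one):
  2 = 0*5 + 2, so a_0 = 0.
  5 = 2*2 + 1, so a_1 = 2.
  2 = 2*1 + 0, so a_2 = 2.
The remainder reaches 0 after 3 divisions, so the expansion has 3 partial quotients, read off in order.

[0; 2, 2]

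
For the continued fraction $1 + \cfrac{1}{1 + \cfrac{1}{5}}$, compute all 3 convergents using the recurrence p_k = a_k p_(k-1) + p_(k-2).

1/1, 2/1, 11/6

Using the convergent recurrence p_i = a_i*p_{i-1} + p_{i-2}, q_i = a_i*q_{i-1} + q_{i-2} with p_{-2}=0, p_{-1}=1, q_{-2}=1, q_{-1}=0:
  i=0: a_0=1, p_0 = 1*1 + 0 = 1, q_0 = 1*0 + 1 = 1.
  i=1: a_1=1, p_1 = 1*1 + 1 = 2, q_1 = 1*1 + 0 = 1.
  i=2: a_2=5, p_2 = 5*2 + 1 = 11, q_2 = 5*1 + 1 = 6.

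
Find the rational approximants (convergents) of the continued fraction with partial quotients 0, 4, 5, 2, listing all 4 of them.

0/1, 1/4, 5/21, 11/46

Using the convergent recurrence p_i = a_i*p_{i-1} + p_{i-2}, q_i = a_i*q_{i-1} + q_{i-2} with p_{-2}=0, p_{-1}=1, q_{-2}=1, q_{-1}=0:
  i=0: a_0=0, p_0 = 0*1 + 0 = 0, q_0 = 0*0 + 1 = 1.
  i=1: a_1=4, p_1 = 4*0 + 1 = 1, q_1 = 4*1 + 0 = 4.
  i=2: a_2=5, p_2 = 5*1 + 0 = 5, q_2 = 5*4 + 1 = 21.
  i=3: a_3=2, p_3 = 2*5 + 1 = 11, q_3 = 2*21 + 4 = 46.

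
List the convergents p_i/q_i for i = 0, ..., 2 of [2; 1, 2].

2/1, 3/1, 8/3

Using the convergent recurrence p_i = a_i*p_{i-1} + p_{i-2}, q_i = a_i*q_{i-1} + q_{i-2} with p_{-2}=0, p_{-1}=1, q_{-2}=1, q_{-1}=0:
  i=0: a_0=2, p_0 = 2*1 + 0 = 2, q_0 = 2*0 + 1 = 1.
  i=1: a_1=1, p_1 = 1*2 + 1 = 3, q_1 = 1*1 + 0 = 1.
  i=2: a_2=2, p_2 = 2*3 + 2 = 8, q_2 = 2*1 + 1 = 3.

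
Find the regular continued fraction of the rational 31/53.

Run the Euclidean algorithm on 31 and 53; the successive quotients are the partial quotients a_0, a_1, ... (each step inverts the fractional part left over by the previous one):
  31 = 0*53 + 31, so a_0 = 0.
  53 = 1*31 + 22, so a_1 = 1.
  31 = 1*22 + 9, so a_2 = 1.
  22 = 2*9 + 4, so a_3 = 2.
  9 = 2*4 + 1, so a_4 = 2.
  4 = 4*1 + 0, so a_5 = 4.
The remainder reaches 0 after 6 divisions, so the expansion has 6 partial quotients, read off in order.

[0; 1, 1, 2, 2, 4]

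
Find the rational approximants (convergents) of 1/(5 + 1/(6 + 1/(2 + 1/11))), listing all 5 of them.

Using the convergent recurrence p_i = a_i*p_{i-1} + p_{i-2}, q_i = a_i*q_{i-1} + q_{i-2} with p_{-2}=0, p_{-1}=1, q_{-2}=1, q_{-1}=0:
  i=0: a_0=0, p_0 = 0*1 + 0 = 0, q_0 = 0*0 + 1 = 1.
  i=1: a_1=5, p_1 = 5*0 + 1 = 1, q_1 = 5*1 + 0 = 5.
  i=2: a_2=6, p_2 = 6*1 + 0 = 6, q_2 = 6*5 + 1 = 31.
  i=3: a_3=2, p_3 = 2*6 + 1 = 13, q_3 = 2*31 + 5 = 67.
  i=4: a_4=11, p_4 = 11*13 + 6 = 149, q_4 = 11*67 + 31 = 768.

0/1, 1/5, 6/31, 13/67, 149/768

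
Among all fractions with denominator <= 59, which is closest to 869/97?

Expand x = 869/97 as a continued fraction with the Euclidean algorithm:
  869 = 8*97 + 93, so a_0 = 8.
  97 = 1*93 + 4, so a_1 = 1.
  93 = 23*4 + 1, so a_2 = 23.
  4 = 4*1 + 0, so a_3 = 4.
so x = [8; 1, 23, 4].
Convergents (p_i = a_i*p_{i-1} + p_{i-2}, q_i = a_i*q_{i-1} + q_{i-2} with p_{-2}=0, p_{-1}=1, q_{-2}=1, q_{-1}=0), until the denominator exceeds 59:
  i=0: a_0=8, p_0 = 8*1 + 0 = 8, q_0 = 8*0 + 1 = 1.
  i=1: a_1=1, p_1 = 1*8 + 1 = 9, q_1 = 1*1 + 0 = 1.
  i=2: a_2=23, p_2 = 23*9 + 8 = 215, q_2 = 23*1 + 1 = 24.
  i=3: a_3=4, p_3 = 4*215 + 9 = 869, q_3 = 4*24 + 1 = 97.
q_3 = 97 > 59, so the last convergent with denominator <= 59 is p_2/q_2 = 215/24.
The closest fraction with denominator <= 59 is either p_2/q_2 or the intermediate fraction (k*p_2 + p_1)/(k*q_2 + q_1) with the largest k >= 1 whose denominator stays <= 59; these approach x as k grows, and every other convergent or intermediate fraction in range is farther away.
Largest k: floor((59 - q_1)/q_2) = floor((59 - 1)/24) = 2.
That gives (2*215 + 9)/(2*24 + 1) = 439/49.
Compare the errors: |x - 215/24| = |869*24 - 215*97|/(97*24) = 1/2328, and |x - 439/49| = |869*49 - 439*97|/(97*49) = 2/4753.
Cross-multiplying, 2*2328 = 4656 < 4753 = 1*4753, so 2/4753 is smaller: the intermediate fraction 439/49 is closer to x than 215/24.

439/49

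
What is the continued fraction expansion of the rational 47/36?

[1; 3, 3, 1, 2]

Run the Euclidean algorithm on 47 and 36; the successive quotients are the partial quotients a_0, a_1, ... (each step inverts the fractional part left over by the previous one):
  47 = 1*36 + 11, so a_0 = 1.
  36 = 3*11 + 3, so a_1 = 3.
  11 = 3*3 + 2, so a_2 = 3.
  3 = 1*2 + 1, so a_3 = 1.
  2 = 2*1 + 0, so a_4 = 2.
The remainder reaches 0 after 5 divisions, so the expansion has 5 partial quotients, read off in order.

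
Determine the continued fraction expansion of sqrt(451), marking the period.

Write x_i = (sqrt(451) + m_i)/d_i with (m_0, d_0) = (0, 1). a_0 = floor(sqrt(451)) = 21, since 21^2 = 441 <= 451 < 484 = 22^2.
Iterate m_{i+1} = d_i*a_i - m_i, d_{i+1} = (451 - m_{i+1}^2)/d_i, a_{i+1} = floor((a_0 + m_{i+1})/d_{i+1}):
  m_1 = 1*21 - 0 = 21, d_1 = (451 - 21^2)/1 = 10/1 = 10, a_1 = floor((21 + 21)/10) = 4.
  m_2 = 10*4 - 21 = 19, d_2 = (451 - 19^2)/10 = 90/10 = 9, a_2 = floor((21 + 19)/9) = 4.
  m_3 = 9*4 - 19 = 17, d_3 = (451 - 17^2)/9 = 162/9 = 18, a_3 = floor((21 + 17)/18) = 2.
  m_4 = 18*2 - 17 = 19, d_4 = (451 - 19^2)/18 = 90/18 = 5, a_4 = floor((21 + 19)/5) = 8.
  m_5 = 5*8 - 19 = 21, d_5 = (451 - 21^2)/5 = 10/5 = 2, a_5 = floor((21 + 21)/2) = 21.
  m_6 = 2*21 - 21 = 21, d_6 = (451 - 21^2)/2 = 10/2 = 5, a_6 = floor((21 + 21)/5) = 8.
  m_7 = 5*8 - 21 = 19, d_7 = (451 - 19^2)/5 = 90/5 = 18, a_7 = floor((21 + 19)/18) = 2.
  m_8 = 18*2 - 19 = 17, d_8 = (451 - 17^2)/18 = 162/18 = 9, a_8 = floor((21 + 17)/9) = 4.
  m_9 = 9*4 - 17 = 19, d_9 = (451 - 19^2)/9 = 90/9 = 10, a_9 = floor((21 + 19)/10) = 4.
  m_10 = 10*4 - 19 = 21, d_10 = (451 - 21^2)/10 = 10/10 = 1, a_10 = floor((21 + 21)/1) = 42.
  m_11 = 1*42 - 21 = 21, d_11 = (451 - 21^2)/1 = 10/1 = 10: (m_11, d_11) = (m_1, d_1) = (21, 10), so from here the quotients repeat a_1, ..., a_10; the period length is 10.
Hence the expansion of sqrt(451) is a_0 = 21 followed by the repeating block 4, 4, 2, 8, 21, 8, 2, 4, 4, 42 (period 10).

[21; (4, 4, 2, 8, 21, 8, 2, 4, 4, 42)]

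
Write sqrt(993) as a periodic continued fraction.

[31; (1, 1, 20, 1, 1, 62)]

Write x_i = (sqrt(993) + m_i)/d_i with (m_0, d_0) = (0, 1). a_0 = floor(sqrt(993)) = 31, since 31^2 = 961 <= 993 < 1024 = 32^2.
Iterate m_{i+1} = d_i*a_i - m_i, d_{i+1} = (993 - m_{i+1}^2)/d_i, a_{i+1} = floor((a_0 + m_{i+1})/d_{i+1}):
  m_1 = 1*31 - 0 = 31, d_1 = (993 - 31^2)/1 = 32/1 = 32, a_1 = floor((31 + 31)/32) = 1.
  m_2 = 32*1 - 31 = 1, d_2 = (993 - 1^2)/32 = 992/32 = 31, a_2 = floor((31 + 1)/31) = 1.
  m_3 = 31*1 - 1 = 30, d_3 = (993 - 30^2)/31 = 93/31 = 3, a_3 = floor((31 + 30)/3) = 20.
  m_4 = 3*20 - 30 = 30, d_4 = (993 - 30^2)/3 = 93/3 = 31, a_4 = floor((31 + 30)/31) = 1.
  m_5 = 31*1 - 30 = 1, d_5 = (993 - 1^2)/31 = 992/31 = 32, a_5 = floor((31 + 1)/32) = 1.
  m_6 = 32*1 - 1 = 31, d_6 = (993 - 31^2)/32 = 32/32 = 1, a_6 = floor((31 + 31)/1) = 62.
  m_7 = 1*62 - 31 = 31, d_7 = (993 - 31^2)/1 = 32/1 = 32: (m_7, d_7) = (m_1, d_1) = (31, 32), so from here the quotients repeat a_1, ..., a_6; the period length is 6.
Hence the expansion of sqrt(993) is a_0 = 31 followed by the repeating block 1, 1, 20, 1, 1, 62 (period 6).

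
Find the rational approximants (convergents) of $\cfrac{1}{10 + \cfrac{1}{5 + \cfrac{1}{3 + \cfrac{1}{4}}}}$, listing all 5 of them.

0/1, 1/10, 5/51, 16/163, 69/703

Using the convergent recurrence p_i = a_i*p_{i-1} + p_{i-2}, q_i = a_i*q_{i-1} + q_{i-2} with p_{-2}=0, p_{-1}=1, q_{-2}=1, q_{-1}=0:
  i=0: a_0=0, p_0 = 0*1 + 0 = 0, q_0 = 0*0 + 1 = 1.
  i=1: a_1=10, p_1 = 10*0 + 1 = 1, q_1 = 10*1 + 0 = 10.
  i=2: a_2=5, p_2 = 5*1 + 0 = 5, q_2 = 5*10 + 1 = 51.
  i=3: a_3=3, p_3 = 3*5 + 1 = 16, q_3 = 3*51 + 10 = 163.
  i=4: a_4=4, p_4 = 4*16 + 5 = 69, q_4 = 4*163 + 51 = 703.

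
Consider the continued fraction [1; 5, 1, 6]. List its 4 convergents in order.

Using the convergent recurrence p_i = a_i*p_{i-1} + p_{i-2}, q_i = a_i*q_{i-1} + q_{i-2} with p_{-2}=0, p_{-1}=1, q_{-2}=1, q_{-1}=0:
  i=0: a_0=1, p_0 = 1*1 + 0 = 1, q_0 = 1*0 + 1 = 1.
  i=1: a_1=5, p_1 = 5*1 + 1 = 6, q_1 = 5*1 + 0 = 5.
  i=2: a_2=1, p_2 = 1*6 + 1 = 7, q_2 = 1*5 + 1 = 6.
  i=3: a_3=6, p_3 = 6*7 + 6 = 48, q_3 = 6*6 + 5 = 41.

1/1, 6/5, 7/6, 48/41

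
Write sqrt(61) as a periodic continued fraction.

Write x_i = (sqrt(61) + m_i)/d_i with (m_0, d_0) = (0, 1). a_0 = floor(sqrt(61)) = 7, since 7^2 = 49 <= 61 < 64 = 8^2.
Iterate m_{i+1} = d_i*a_i - m_i, d_{i+1} = (61 - m_{i+1}^2)/d_i, a_{i+1} = floor((a_0 + m_{i+1})/d_{i+1}):
  m_1 = 1*7 - 0 = 7, d_1 = (61 - 7^2)/1 = 12/1 = 12, a_1 = floor((7 + 7)/12) = 1.
  m_2 = 12*1 - 7 = 5, d_2 = (61 - 5^2)/12 = 36/12 = 3, a_2 = floor((7 + 5)/3) = 4.
  m_3 = 3*4 - 5 = 7, d_3 = (61 - 7^2)/3 = 12/3 = 4, a_3 = floor((7 + 7)/4) = 3.
  m_4 = 4*3 - 7 = 5, d_4 = (61 - 5^2)/4 = 36/4 = 9, a_4 = floor((7 + 5)/9) = 1.
  m_5 = 9*1 - 5 = 4, d_5 = (61 - 4^2)/9 = 45/9 = 5, a_5 = floor((7 + 4)/5) = 2.
  m_6 = 5*2 - 4 = 6, d_6 = (61 - 6^2)/5 = 25/5 = 5, a_6 = floor((7 + 6)/5) = 2.
  m_7 = 5*2 - 6 = 4, d_7 = (61 - 4^2)/5 = 45/5 = 9, a_7 = floor((7 + 4)/9) = 1.
  m_8 = 9*1 - 4 = 5, d_8 = (61 - 5^2)/9 = 36/9 = 4, a_8 = floor((7 + 5)/4) = 3.
  m_9 = 4*3 - 5 = 7, d_9 = (61 - 7^2)/4 = 12/4 = 3, a_9 = floor((7 + 7)/3) = 4.
  m_10 = 3*4 - 7 = 5, d_10 = (61 - 5^2)/3 = 36/3 = 12, a_10 = floor((7 + 5)/12) = 1.
  m_11 = 12*1 - 5 = 7, d_11 = (61 - 7^2)/12 = 12/12 = 1, a_11 = floor((7 + 7)/1) = 14.
  m_12 = 1*14 - 7 = 7, d_12 = (61 - 7^2)/1 = 12/1 = 12: (m_12, d_12) = (m_1, d_1) = (7, 12), so from here the quotients repeat a_1, ..., a_11; the period length is 11.
Hence the expansion of sqrt(61) is a_0 = 7 followed by the repeating block 1, 4, 3, 1, 2, 2, 1, 3, 4, 1, 14 (period 11).

[7; (1, 4, 3, 1, 2, 2, 1, 3, 4, 1, 14)]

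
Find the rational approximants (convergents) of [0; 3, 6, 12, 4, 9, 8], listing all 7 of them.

0/1, 1/3, 6/19, 73/231, 298/943, 2755/8718, 22338/70687

Using the convergent recurrence p_i = a_i*p_{i-1} + p_{i-2}, q_i = a_i*q_{i-1} + q_{i-2} with p_{-2}=0, p_{-1}=1, q_{-2}=1, q_{-1}=0:
  i=0: a_0=0, p_0 = 0*1 + 0 = 0, q_0 = 0*0 + 1 = 1.
  i=1: a_1=3, p_1 = 3*0 + 1 = 1, q_1 = 3*1 + 0 = 3.
  i=2: a_2=6, p_2 = 6*1 + 0 = 6, q_2 = 6*3 + 1 = 19.
  i=3: a_3=12, p_3 = 12*6 + 1 = 73, q_3 = 12*19 + 3 = 231.
  i=4: a_4=4, p_4 = 4*73 + 6 = 298, q_4 = 4*231 + 19 = 943.
  i=5: a_5=9, p_5 = 9*298 + 73 = 2755, q_5 = 9*943 + 231 = 8718.
  i=6: a_6=8, p_6 = 8*2755 + 298 = 22338, q_6 = 8*8718 + 943 = 70687.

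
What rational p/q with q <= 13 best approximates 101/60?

22/13

Expand x = 101/60 as a continued fraction with the Euclidean algorithm:
  101 = 1*60 + 41, so a_0 = 1.
  60 = 1*41 + 19, so a_1 = 1.
  41 = 2*19 + 3, so a_2 = 2.
  19 = 6*3 + 1, so a_3 = 6.
  3 = 3*1 + 0, so a_4 = 3.
so x = [1; 1, 2, 6, 3].
Convergents (p_i = a_i*p_{i-1} + p_{i-2}, q_i = a_i*q_{i-1} + q_{i-2} with p_{-2}=0, p_{-1}=1, q_{-2}=1, q_{-1}=0), until the denominator exceeds 13:
  i=0: a_0=1, p_0 = 1*1 + 0 = 1, q_0 = 1*0 + 1 = 1.
  i=1: a_1=1, p_1 = 1*1 + 1 = 2, q_1 = 1*1 + 0 = 1.
  i=2: a_2=2, p_2 = 2*2 + 1 = 5, q_2 = 2*1 + 1 = 3.
  i=3: a_3=6, p_3 = 6*5 + 2 = 32, q_3 = 6*3 + 1 = 19.
q_3 = 19 > 13, so the last convergent with denominator <= 13 is p_2/q_2 = 5/3.
The closest fraction with denominator <= 13 is either p_2/q_2 or the intermediate fraction (k*p_2 + p_1)/(k*q_2 + q_1) with the largest k >= 1 whose denominator stays <= 13; these approach x as k grows, and every other convergent or intermediate fraction in range is farther away.
Largest k: floor((13 - q_1)/q_2) = floor((13 - 1)/3) = 4.
That gives (4*5 + 2)/(4*3 + 1) = 22/13.
Compare the errors: |x - 5/3| = |101*3 - 5*60|/(60*3) = 3/180, and |x - 22/13| = |101*13 - 22*60|/(60*13) = 7/780.
Cross-multiplying, 7*180 = 1260 < 2340 = 3*780, so 7/780 is smaller: the intermediate fraction 22/13 is closer to x than 5/3.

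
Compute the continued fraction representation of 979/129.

Run the Euclidean algorithm on 979 and 129; the successive quotients are the partial quotients a_0, a_1, ... (each step inverts the fractional part left over by the previous one):
  979 = 7*129 + 76, so a_0 = 7.
  129 = 1*76 + 53, so a_1 = 1.
  76 = 1*53 + 23, so a_2 = 1.
  53 = 2*23 + 7, so a_3 = 2.
  23 = 3*7 + 2, so a_4 = 3.
  7 = 3*2 + 1, so a_5 = 3.
  2 = 2*1 + 0, so a_6 = 2.
The remainder reaches 0 after 7 divisions, so the expansion has 7 partial quotients, read off in order.

[7; 1, 1, 2, 3, 3, 2]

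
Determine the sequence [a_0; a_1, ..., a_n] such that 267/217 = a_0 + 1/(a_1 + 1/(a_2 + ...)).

Run the Euclidean algorithm on 267 and 217; the successive quotients are the partial quotients a_0, a_1, ... (each step inverts the fractional part left over by the previous one):
  267 = 1*217 + 50, so a_0 = 1.
  217 = 4*50 + 17, so a_1 = 4.
  50 = 2*17 + 16, so a_2 = 2.
  17 = 1*16 + 1, so a_3 = 1.
  16 = 16*1 + 0, so a_4 = 16.
The remainder reaches 0 after 5 divisions, so the expansion has 5 partial quotients, read off in order.

[1; 4, 2, 1, 16]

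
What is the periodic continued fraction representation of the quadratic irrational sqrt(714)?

Write x_i = (sqrt(714) + m_i)/d_i with (m_0, d_0) = (0, 1). a_0 = floor(sqrt(714)) = 26, since 26^2 = 676 <= 714 < 729 = 27^2.
Iterate m_{i+1} = d_i*a_i - m_i, d_{i+1} = (714 - m_{i+1}^2)/d_i, a_{i+1} = floor((a_0 + m_{i+1})/d_{i+1}):
  m_1 = 1*26 - 0 = 26, d_1 = (714 - 26^2)/1 = 38/1 = 38, a_1 = floor((26 + 26)/38) = 1.
  m_2 = 38*1 - 26 = 12, d_2 = (714 - 12^2)/38 = 570/38 = 15, a_2 = floor((26 + 12)/15) = 2.
  m_3 = 15*2 - 12 = 18, d_3 = (714 - 18^2)/15 = 390/15 = 26, a_3 = floor((26 + 18)/26) = 1.
  m_4 = 26*1 - 18 = 8, d_4 = (714 - 8^2)/26 = 650/26 = 25, a_4 = floor((26 + 8)/25) = 1.
  m_5 = 25*1 - 8 = 17, d_5 = (714 - 17^2)/25 = 425/25 = 17, a_5 = floor((26 + 17)/17) = 2.
  m_6 = 17*2 - 17 = 17, d_6 = (714 - 17^2)/17 = 425/17 = 25, a_6 = floor((26 + 17)/25) = 1.
  m_7 = 25*1 - 17 = 8, d_7 = (714 - 8^2)/25 = 650/25 = 26, a_7 = floor((26 + 8)/26) = 1.
  m_8 = 26*1 - 8 = 18, d_8 = (714 - 18^2)/26 = 390/26 = 15, a_8 = floor((26 + 18)/15) = 2.
  m_9 = 15*2 - 18 = 12, d_9 = (714 - 12^2)/15 = 570/15 = 38, a_9 = floor((26 + 12)/38) = 1.
  m_10 = 38*1 - 12 = 26, d_10 = (714 - 26^2)/38 = 38/38 = 1, a_10 = floor((26 + 26)/1) = 52.
  m_11 = 1*52 - 26 = 26, d_11 = (714 - 26^2)/1 = 38/1 = 38: (m_11, d_11) = (m_1, d_1) = (26, 38), so from here the quotients repeat a_1, ..., a_10; the period length is 10.
Hence the expansion of sqrt(714) is a_0 = 26 followed by the repeating block 1, 2, 1, 1, 2, 1, 1, 2, 1, 52 (period 10).

[26; (1, 2, 1, 1, 2, 1, 1, 2, 1, 52)]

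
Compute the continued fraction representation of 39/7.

[5; 1, 1, 3]

Run the Euclidean algorithm on 39 and 7; the successive quotients are the partial quotients a_0, a_1, ... (each step inverts the fractional part left over by the previous one):
  39 = 5*7 + 4, so a_0 = 5.
  7 = 1*4 + 3, so a_1 = 1.
  4 = 1*3 + 1, so a_2 = 1.
  3 = 3*1 + 0, so a_3 = 3.
The remainder reaches 0 after 4 divisions, so the expansion has 4 partial quotients, read off in order.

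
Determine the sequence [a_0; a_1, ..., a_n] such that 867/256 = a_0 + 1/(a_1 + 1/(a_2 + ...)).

Run the Euclidean algorithm on 867 and 256; the successive quotients are the partial quotients a_0, a_1, ... (each step inverts the fractional part left over by the previous one):
  867 = 3*256 + 99, so a_0 = 3.
  256 = 2*99 + 58, so a_1 = 2.
  99 = 1*58 + 41, so a_2 = 1.
  58 = 1*41 + 17, so a_3 = 1.
  41 = 2*17 + 7, so a_4 = 2.
  17 = 2*7 + 3, so a_5 = 2.
  7 = 2*3 + 1, so a_6 = 2.
  3 = 3*1 + 0, so a_7 = 3.
The remainder reaches 0 after 8 divisions, so the expansion has 8 partial quotients, read off in order.

[3; 2, 1, 1, 2, 2, 2, 3]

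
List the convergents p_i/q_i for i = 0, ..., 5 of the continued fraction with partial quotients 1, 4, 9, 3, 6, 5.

Using the convergent recurrence p_i = a_i*p_{i-1} + p_{i-2}, q_i = a_i*q_{i-1} + q_{i-2} with p_{-2}=0, p_{-1}=1, q_{-2}=1, q_{-1}=0:
  i=0: a_0=1, p_0 = 1*1 + 0 = 1, q_0 = 1*0 + 1 = 1.
  i=1: a_1=4, p_1 = 4*1 + 1 = 5, q_1 = 4*1 + 0 = 4.
  i=2: a_2=9, p_2 = 9*5 + 1 = 46, q_2 = 9*4 + 1 = 37.
  i=3: a_3=3, p_3 = 3*46 + 5 = 143, q_3 = 3*37 + 4 = 115.
  i=4: a_4=6, p_4 = 6*143 + 46 = 904, q_4 = 6*115 + 37 = 727.
  i=5: a_5=5, p_5 = 5*904 + 143 = 4663, q_5 = 5*727 + 115 = 3750.

1/1, 5/4, 46/37, 143/115, 904/727, 4663/3750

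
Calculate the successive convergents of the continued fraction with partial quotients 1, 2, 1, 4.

Using the convergent recurrence p_i = a_i*p_{i-1} + p_{i-2}, q_i = a_i*q_{i-1} + q_{i-2} with p_{-2}=0, p_{-1}=1, q_{-2}=1, q_{-1}=0:
  i=0: a_0=1, p_0 = 1*1 + 0 = 1, q_0 = 1*0 + 1 = 1.
  i=1: a_1=2, p_1 = 2*1 + 1 = 3, q_1 = 2*1 + 0 = 2.
  i=2: a_2=1, p_2 = 1*3 + 1 = 4, q_2 = 1*2 + 1 = 3.
  i=3: a_3=4, p_3 = 4*4 + 3 = 19, q_3 = 4*3 + 2 = 14.

1/1, 3/2, 4/3, 19/14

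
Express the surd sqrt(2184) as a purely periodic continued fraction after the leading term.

Write x_i = (sqrt(2184) + m_i)/d_i with (m_0, d_0) = (0, 1). a_0 = floor(sqrt(2184)) = 46, since 46^2 = 2116 <= 2184 < 2209 = 47^2.
Iterate m_{i+1} = d_i*a_i - m_i, d_{i+1} = (2184 - m_{i+1}^2)/d_i, a_{i+1} = floor((a_0 + m_{i+1})/d_{i+1}):
  m_1 = 1*46 - 0 = 46, d_1 = (2184 - 46^2)/1 = 68/1 = 68, a_1 = floor((46 + 46)/68) = 1.
  m_2 = 68*1 - 46 = 22, d_2 = (2184 - 22^2)/68 = 1700/68 = 25, a_2 = floor((46 + 22)/25) = 2.
  m_3 = 25*2 - 22 = 28, d_3 = (2184 - 28^2)/25 = 1400/25 = 56, a_3 = floor((46 + 28)/56) = 1.
  m_4 = 56*1 - 28 = 28, d_4 = (2184 - 28^2)/56 = 1400/56 = 25, a_4 = floor((46 + 28)/25) = 2.
  m_5 = 25*2 - 28 = 22, d_5 = (2184 - 22^2)/25 = 1700/25 = 68, a_5 = floor((46 + 22)/68) = 1.
  m_6 = 68*1 - 22 = 46, d_6 = (2184 - 46^2)/68 = 68/68 = 1, a_6 = floor((46 + 46)/1) = 92.
  m_7 = 1*92 - 46 = 46, d_7 = (2184 - 46^2)/1 = 68/1 = 68: (m_7, d_7) = (m_1, d_1) = (46, 68), so from here the quotients repeat a_1, ..., a_6; the period length is 6.
Hence the expansion of sqrt(2184) is a_0 = 46 followed by the repeating block 1, 2, 1, 2, 1, 92 (period 6).

[46; (1, 2, 1, 2, 1, 92)]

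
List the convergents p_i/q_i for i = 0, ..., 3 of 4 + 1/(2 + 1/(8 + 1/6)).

4/1, 9/2, 76/17, 465/104

Using the convergent recurrence p_i = a_i*p_{i-1} + p_{i-2}, q_i = a_i*q_{i-1} + q_{i-2} with p_{-2}=0, p_{-1}=1, q_{-2}=1, q_{-1}=0:
  i=0: a_0=4, p_0 = 4*1 + 0 = 4, q_0 = 4*0 + 1 = 1.
  i=1: a_1=2, p_1 = 2*4 + 1 = 9, q_1 = 2*1 + 0 = 2.
  i=2: a_2=8, p_2 = 8*9 + 4 = 76, q_2 = 8*2 + 1 = 17.
  i=3: a_3=6, p_3 = 6*76 + 9 = 465, q_3 = 6*17 + 2 = 104.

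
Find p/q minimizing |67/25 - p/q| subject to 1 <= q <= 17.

Expand x = 67/25 as a continued fraction with the Euclidean algorithm:
  67 = 2*25 + 17, so a_0 = 2.
  25 = 1*17 + 8, so a_1 = 1.
  17 = 2*8 + 1, so a_2 = 2.
  8 = 8*1 + 0, so a_3 = 8.
so x = [2; 1, 2, 8].
Convergents (p_i = a_i*p_{i-1} + p_{i-2}, q_i = a_i*q_{i-1} + q_{i-2} with p_{-2}=0, p_{-1}=1, q_{-2}=1, q_{-1}=0), until the denominator exceeds 17:
  i=0: a_0=2, p_0 = 2*1 + 0 = 2, q_0 = 2*0 + 1 = 1.
  i=1: a_1=1, p_1 = 1*2 + 1 = 3, q_1 = 1*1 + 0 = 1.
  i=2: a_2=2, p_2 = 2*3 + 2 = 8, q_2 = 2*1 + 1 = 3.
  i=3: a_3=8, p_3 = 8*8 + 3 = 67, q_3 = 8*3 + 1 = 25.
q_3 = 25 > 17, so the last convergent with denominator <= 17 is p_2/q_2 = 8/3.
The closest fraction with denominator <= 17 is either p_2/q_2 or the intermediate fraction (k*p_2 + p_1)/(k*q_2 + q_1) with the largest k >= 1 whose denominator stays <= 17; these approach x as k grows, and every other convergent or intermediate fraction in range is farther away.
Largest k: floor((17 - q_1)/q_2) = floor((17 - 1)/3) = 5.
That gives (5*8 + 3)/(5*3 + 1) = 43/16.
Compare the errors: |x - 8/3| = |67*3 - 8*25|/(25*3) = 1/75, and |x - 43/16| = |67*16 - 43*25|/(25*16) = 3/400.
Cross-multiplying, 3*75 = 225 < 400 = 1*400, so 3/400 is smaller: the intermediate fraction 43/16 is closer to x than 8/3.

43/16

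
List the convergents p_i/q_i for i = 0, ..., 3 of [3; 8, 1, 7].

3/1, 25/8, 28/9, 221/71

Using the convergent recurrence p_i = a_i*p_{i-1} + p_{i-2}, q_i = a_i*q_{i-1} + q_{i-2} with p_{-2}=0, p_{-1}=1, q_{-2}=1, q_{-1}=0:
  i=0: a_0=3, p_0 = 3*1 + 0 = 3, q_0 = 3*0 + 1 = 1.
  i=1: a_1=8, p_1 = 8*3 + 1 = 25, q_1 = 8*1 + 0 = 8.
  i=2: a_2=1, p_2 = 1*25 + 3 = 28, q_2 = 1*8 + 1 = 9.
  i=3: a_3=7, p_3 = 7*28 + 25 = 221, q_3 = 7*9 + 8 = 71.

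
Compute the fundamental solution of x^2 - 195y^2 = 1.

(x, y) = (14, 1)

First expand sqrt(195) as a continued fraction. With x_i = (sqrt(195) + m_i)/d_i and (m_0, d_0) = (0, 1): a_0 = floor(sqrt(195)) = 13, since 13^2 = 169 <= 195 < 196 = 14^2.
Iterate m_{i+1} = d_i*a_i - m_i, d_{i+1} = (195 - m_{i+1}^2)/d_i, a_{i+1} = floor((a_0 + m_{i+1})/d_{i+1}):
  m_1 = 1*13 - 0 = 13, d_1 = (195 - 13^2)/1 = 26/1 = 26, a_1 = floor((13 + 13)/26) = 1.
  m_2 = 26*1 - 13 = 13, d_2 = (195 - 13^2)/26 = 26/26 = 1, a_2 = floor((13 + 13)/1) = 26.
  m_3 = 1*26 - 13 = 13, d_3 = (195 - 13^2)/1 = 26/1 = 26: (m_3, d_3) = (m_1, d_1) = (13, 26), so from here the quotients repeat a_1, a_2; the period length is 2.
So sqrt(195) = [13; (1, 26)] with period length k = 2.
k is even, so the fundamental solution of x^2 - 195y^2 = 1 is (p_{k-1}, q_{k-1}) = (p_1, q_1); compute convergents through index 1.
Convergents (p_i = a_i*p_{i-1} + p_{i-2}, q_i = a_i*q_{i-1} + q_{i-2} with p_{-2}=0, p_{-1}=1, q_{-2}=1, q_{-1}=0):
  i=0: a_0=13, p_0 = 13*1 + 0 = 13, q_0 = 13*0 + 1 = 1.
  i=1: a_1=1, p_1 = 1*13 + 1 = 14, q_1 = 1*1 + 0 = 1.
Check: 14^2 - 195*1^2 = 196 - 195 = 1, so (x, y) = (14, 1) solves the equation, and by the theorem it is the least positive solution.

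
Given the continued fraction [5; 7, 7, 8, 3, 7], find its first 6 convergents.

Using the convergent recurrence p_i = a_i*p_{i-1} + p_{i-2}, q_i = a_i*q_{i-1} + q_{i-2} with p_{-2}=0, p_{-1}=1, q_{-2}=1, q_{-1}=0:
  i=0: a_0=5, p_0 = 5*1 + 0 = 5, q_0 = 5*0 + 1 = 1.
  i=1: a_1=7, p_1 = 7*5 + 1 = 36, q_1 = 7*1 + 0 = 7.
  i=2: a_2=7, p_2 = 7*36 + 5 = 257, q_2 = 7*7 + 1 = 50.
  i=3: a_3=8, p_3 = 8*257 + 36 = 2092, q_3 = 8*50 + 7 = 407.
  i=4: a_4=3, p_4 = 3*2092 + 257 = 6533, q_4 = 3*407 + 50 = 1271.
  i=5: a_5=7, p_5 = 7*6533 + 2092 = 47823, q_5 = 7*1271 + 407 = 9304.

5/1, 36/7, 257/50, 2092/407, 6533/1271, 47823/9304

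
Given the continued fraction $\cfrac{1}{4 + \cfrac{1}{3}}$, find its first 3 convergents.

Using the convergent recurrence p_i = a_i*p_{i-1} + p_{i-2}, q_i = a_i*q_{i-1} + q_{i-2} with p_{-2}=0, p_{-1}=1, q_{-2}=1, q_{-1}=0:
  i=0: a_0=0, p_0 = 0*1 + 0 = 0, q_0 = 0*0 + 1 = 1.
  i=1: a_1=4, p_1 = 4*0 + 1 = 1, q_1 = 4*1 + 0 = 4.
  i=2: a_2=3, p_2 = 3*1 + 0 = 3, q_2 = 3*4 + 1 = 13.

0/1, 1/4, 3/13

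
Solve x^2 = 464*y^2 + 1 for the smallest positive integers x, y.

(x, y) = (9801, 455)

First expand sqrt(464) as a continued fraction. With x_i = (sqrt(464) + m_i)/d_i and (m_0, d_0) = (0, 1): a_0 = floor(sqrt(464)) = 21, since 21^2 = 441 <= 464 < 484 = 22^2.
Iterate m_{i+1} = d_i*a_i - m_i, d_{i+1} = (464 - m_{i+1}^2)/d_i, a_{i+1} = floor((a_0 + m_{i+1})/d_{i+1}):
  m_1 = 1*21 - 0 = 21, d_1 = (464 - 21^2)/1 = 23/1 = 23, a_1 = floor((21 + 21)/23) = 1.
  m_2 = 23*1 - 21 = 2, d_2 = (464 - 2^2)/23 = 460/23 = 20, a_2 = floor((21 + 2)/20) = 1.
  m_3 = 20*1 - 2 = 18, d_3 = (464 - 18^2)/20 = 140/20 = 7, a_3 = floor((21 + 18)/7) = 5.
  m_4 = 7*5 - 18 = 17, d_4 = (464 - 17^2)/7 = 175/7 = 25, a_4 = floor((21 + 17)/25) = 1.
  m_5 = 25*1 - 17 = 8, d_5 = (464 - 8^2)/25 = 400/25 = 16, a_5 = floor((21 + 8)/16) = 1.
  m_6 = 16*1 - 8 = 8, d_6 = (464 - 8^2)/16 = 400/16 = 25, a_6 = floor((21 + 8)/25) = 1.
  m_7 = 25*1 - 8 = 17, d_7 = (464 - 17^2)/25 = 175/25 = 7, a_7 = floor((21 + 17)/7) = 5.
  m_8 = 7*5 - 17 = 18, d_8 = (464 - 18^2)/7 = 140/7 = 20, a_8 = floor((21 + 18)/20) = 1.
  m_9 = 20*1 - 18 = 2, d_9 = (464 - 2^2)/20 = 460/20 = 23, a_9 = floor((21 + 2)/23) = 1.
  m_10 = 23*1 - 2 = 21, d_10 = (464 - 21^2)/23 = 23/23 = 1, a_10 = floor((21 + 21)/1) = 42.
  m_11 = 1*42 - 21 = 21, d_11 = (464 - 21^2)/1 = 23/1 = 23: (m_11, d_11) = (m_1, d_1) = (21, 23), so from here the quotients repeat a_1, ..., a_10; the period length is 10.
So sqrt(464) = [21; (1, 1, 5, 1, 1, 1, 5, 1, 1, 42)] with period length k = 10.
k is even, so the fundamental solution of x^2 - 464y^2 = 1 is (p_{k-1}, q_{k-1}) = (p_9, q_9); compute convergents through index 9.
Convergents (p_i = a_i*p_{i-1} + p_{i-2}, q_i = a_i*q_{i-1} + q_{i-2} with p_{-2}=0, p_{-1}=1, q_{-2}=1, q_{-1}=0):
  i=0: a_0=21, p_0 = 21*1 + 0 = 21, q_0 = 21*0 + 1 = 1.
  i=1: a_1=1, p_1 = 1*21 + 1 = 22, q_1 = 1*1 + 0 = 1.
  i=2: a_2=1, p_2 = 1*22 + 21 = 43, q_2 = 1*1 + 1 = 2.
  i=3: a_3=5, p_3 = 5*43 + 22 = 237, q_3 = 5*2 + 1 = 11.
  i=4: a_4=1, p_4 = 1*237 + 43 = 280, q_4 = 1*11 + 2 = 13.
  i=5: a_5=1, p_5 = 1*280 + 237 = 517, q_5 = 1*13 + 11 = 24.
  i=6: a_6=1, p_6 = 1*517 + 280 = 797, q_6 = 1*24 + 13 = 37.
  i=7: a_7=5, p_7 = 5*797 + 517 = 4502, q_7 = 5*37 + 24 = 209.
  i=8: a_8=1, p_8 = 1*4502 + 797 = 5299, q_8 = 1*209 + 37 = 246.
  i=9: a_9=1, p_9 = 1*5299 + 4502 = 9801, q_9 = 1*246 + 209 = 455.
Check: 9801^2 - 464*455^2 = 96059601 - 96059600 = 1, so (x, y) = (9801, 455) solves the equation, and by the theorem it is the least positive solution.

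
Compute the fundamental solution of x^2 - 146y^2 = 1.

First expand sqrt(146) as a continued fraction. With x_i = (sqrt(146) + m_i)/d_i and (m_0, d_0) = (0, 1): a_0 = floor(sqrt(146)) = 12, since 12^2 = 144 <= 146 < 169 = 13^2.
Iterate m_{i+1} = d_i*a_i - m_i, d_{i+1} = (146 - m_{i+1}^2)/d_i, a_{i+1} = floor((a_0 + m_{i+1})/d_{i+1}):
  m_1 = 1*12 - 0 = 12, d_1 = (146 - 12^2)/1 = 2/1 = 2, a_1 = floor((12 + 12)/2) = 12.
  m_2 = 2*12 - 12 = 12, d_2 = (146 - 12^2)/2 = 2/2 = 1, a_2 = floor((12 + 12)/1) = 24.
  m_3 = 1*24 - 12 = 12, d_3 = (146 - 12^2)/1 = 2/1 = 2: (m_3, d_3) = (m_1, d_1) = (12, 2), so from here the quotients repeat a_1, a_2; the period length is 2.
So sqrt(146) = [12; (12, 24)] with period length k = 2.
k is even, so the fundamental solution of x^2 - 146y^2 = 1 is (p_{k-1}, q_{k-1}) = (p_1, q_1); compute convergents through index 1.
Convergents (p_i = a_i*p_{i-1} + p_{i-2}, q_i = a_i*q_{i-1} + q_{i-2} with p_{-2}=0, p_{-1}=1, q_{-2}=1, q_{-1}=0):
  i=0: a_0=12, p_0 = 12*1 + 0 = 12, q_0 = 12*0 + 1 = 1.
  i=1: a_1=12, p_1 = 12*12 + 1 = 145, q_1 = 12*1 + 0 = 12.
Check: 145^2 - 146*12^2 = 21025 - 21024 = 1, so (x, y) = (145, 12) solves the equation, and by the theorem it is the least positive solution.

(x, y) = (145, 12)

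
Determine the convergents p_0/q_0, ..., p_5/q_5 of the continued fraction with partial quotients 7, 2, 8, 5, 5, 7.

7/1, 15/2, 127/17, 650/87, 3377/452, 24289/3251

Using the convergent recurrence p_i = a_i*p_{i-1} + p_{i-2}, q_i = a_i*q_{i-1} + q_{i-2} with p_{-2}=0, p_{-1}=1, q_{-2}=1, q_{-1}=0:
  i=0: a_0=7, p_0 = 7*1 + 0 = 7, q_0 = 7*0 + 1 = 1.
  i=1: a_1=2, p_1 = 2*7 + 1 = 15, q_1 = 2*1 + 0 = 2.
  i=2: a_2=8, p_2 = 8*15 + 7 = 127, q_2 = 8*2 + 1 = 17.
  i=3: a_3=5, p_3 = 5*127 + 15 = 650, q_3 = 5*17 + 2 = 87.
  i=4: a_4=5, p_4 = 5*650 + 127 = 3377, q_4 = 5*87 + 17 = 452.
  i=5: a_5=7, p_5 = 7*3377 + 650 = 24289, q_5 = 7*452 + 87 = 3251.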